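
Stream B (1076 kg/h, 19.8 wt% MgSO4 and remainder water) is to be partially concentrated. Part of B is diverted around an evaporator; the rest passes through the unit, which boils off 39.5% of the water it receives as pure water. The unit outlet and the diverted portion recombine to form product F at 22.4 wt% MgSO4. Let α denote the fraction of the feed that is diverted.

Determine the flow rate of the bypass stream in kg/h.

681.8 kg/h

All 1076×0.198 = 213.05 kg/h of MgSO4 reaches F, so F = 213.05/0.224 = 951.11 kg/h and vapour = 124.89 kg/h.
The evaporator receives (1−α)·1076 of feed at 0.802 water and removes 0.395 of that water:
0.395×0.802×(1−α)×1076 = 124.89
(1−α) = 124.89/340.87 = 0.3664;  α = 0.6336.
Bypass flow = 0.6336×1076 = 681.76 kg/h.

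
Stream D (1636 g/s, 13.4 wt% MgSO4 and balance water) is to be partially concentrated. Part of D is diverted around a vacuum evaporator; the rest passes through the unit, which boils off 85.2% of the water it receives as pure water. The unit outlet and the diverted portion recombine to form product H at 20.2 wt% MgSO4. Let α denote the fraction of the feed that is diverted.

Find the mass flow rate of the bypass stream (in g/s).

889.6 g/s

All 1636×0.134 = 219.22 g/s of MgSO4 reaches H, so H = 219.22/0.202 = 1085.3 g/s and vapour = 550.73 g/s.
The evaporator receives (1−α)·1636 of feed at 0.866 water and removes 0.852 of that water:
0.852×0.866×(1−α)×1636 = 550.73
(1−α) = 550.73/1207.1 = 0.4562;  α = 0.5438.
Bypass flow = 0.5438×1636 = 889.58 g/s.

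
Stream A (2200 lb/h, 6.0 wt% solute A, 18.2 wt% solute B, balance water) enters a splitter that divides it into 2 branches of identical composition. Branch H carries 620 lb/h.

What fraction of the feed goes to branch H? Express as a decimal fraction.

Fraction to H = 620/2200 = 0.2818.

0.282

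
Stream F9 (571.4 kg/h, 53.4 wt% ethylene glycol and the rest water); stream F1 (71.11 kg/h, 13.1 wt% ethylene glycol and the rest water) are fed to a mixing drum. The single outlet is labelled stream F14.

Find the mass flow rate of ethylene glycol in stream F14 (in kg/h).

ethylene glycol out = ethylene glycol in = 571.4×0.534 + 71.11×0.131 = 314.44 kg/h.

314.4 kg/h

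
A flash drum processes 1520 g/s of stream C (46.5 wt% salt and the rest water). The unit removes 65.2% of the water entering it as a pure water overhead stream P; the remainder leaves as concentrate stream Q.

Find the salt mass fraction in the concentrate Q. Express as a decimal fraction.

salt is not removed: 1520×0.465 = 706.8 g/s of salt enters Q.
water entering = 1520×0.535 = 813.2 g/s; overhead removed = 0.652×813.2 = 530.21 g/s.
Concentrate = 1520 − 530.21 = 989.79 g/s.
Mass fraction = 706.8/989.79 = 0.714.

0.714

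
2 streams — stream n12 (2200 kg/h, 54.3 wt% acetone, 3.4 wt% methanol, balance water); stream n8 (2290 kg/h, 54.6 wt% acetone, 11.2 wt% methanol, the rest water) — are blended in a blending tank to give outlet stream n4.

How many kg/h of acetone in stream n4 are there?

acetone out = acetone in = 2200×0.543 + 2290×0.546 = 2444.9 kg/h.

2445 kg/h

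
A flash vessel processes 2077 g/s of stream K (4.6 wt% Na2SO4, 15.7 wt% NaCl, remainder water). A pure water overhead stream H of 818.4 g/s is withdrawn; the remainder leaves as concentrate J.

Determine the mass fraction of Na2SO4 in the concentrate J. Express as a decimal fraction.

Na2SO4 is not removed: 2077×0.046 = 95.542 g/s of Na2SO4 enters J.
Concentrate = 2077 − 818.4 = 1258.6 g/s.
Mass fraction = 95.542/1258.6 = 0.076.

0.076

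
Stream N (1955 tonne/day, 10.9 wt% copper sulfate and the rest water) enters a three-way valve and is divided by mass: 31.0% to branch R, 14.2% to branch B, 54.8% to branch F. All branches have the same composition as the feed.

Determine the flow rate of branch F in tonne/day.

1071 tonne/day

Branch F flow = 0.548×1955 = 1071.3 tonne/day.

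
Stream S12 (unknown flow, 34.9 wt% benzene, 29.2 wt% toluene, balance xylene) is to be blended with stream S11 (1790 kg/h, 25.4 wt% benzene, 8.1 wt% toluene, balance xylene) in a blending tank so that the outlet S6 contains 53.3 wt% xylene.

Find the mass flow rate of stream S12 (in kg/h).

1358 kg/h

Let S12 be the unknown flow. Total out = 1790 + S12.
xylene balance: 1190.4 + 0.359·S12 = 0.533·(1790 + S12)
(0.359 − 0.533)·S12 = 0.533×1790 − 1190.4 = -236.28
S12 = -236.28 / -0.174 = 1357.9 kg/h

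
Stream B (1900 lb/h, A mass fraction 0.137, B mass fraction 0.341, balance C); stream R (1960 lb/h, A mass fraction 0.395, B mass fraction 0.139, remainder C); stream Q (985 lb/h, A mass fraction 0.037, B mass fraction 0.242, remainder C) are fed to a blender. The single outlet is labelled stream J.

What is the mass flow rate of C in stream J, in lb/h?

C out = C in = 1900×0.522 + 1960×0.466 + 985×0.721 = 2615.3 lb/h.

2615 lb/h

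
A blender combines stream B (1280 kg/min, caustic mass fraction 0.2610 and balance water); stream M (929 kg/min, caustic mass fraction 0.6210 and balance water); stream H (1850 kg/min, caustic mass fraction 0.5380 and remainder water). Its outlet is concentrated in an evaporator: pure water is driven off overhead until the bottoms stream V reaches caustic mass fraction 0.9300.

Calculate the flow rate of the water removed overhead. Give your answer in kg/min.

caustic entering = 1280×0.261 + 929×0.621 + 1850×0.538 = 1906.3 kg/min.
All caustic reports to V, so V = 1906.3/0.930 = 2049.8 kg/min.
Total feed = 4059 kg/min; overhead = 4059 − 2049.8 = 2009.2 kg/min.

2009 kg/min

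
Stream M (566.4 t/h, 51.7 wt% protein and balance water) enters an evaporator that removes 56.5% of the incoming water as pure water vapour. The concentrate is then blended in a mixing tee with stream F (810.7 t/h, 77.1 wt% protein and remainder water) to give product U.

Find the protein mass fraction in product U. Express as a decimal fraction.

Vapour removed = 0.565×0.483×566.4 = 154.57 t/h; concentrate = 411.83 t/h.
protein reaching the mixer = 292.83 (from concentrate) + 810.7×0.771 = 917.88 t/h.
Product flow = 411.83 + 810.7 = 1222.5 t/h; protein fraction = 0.7508.

0.7508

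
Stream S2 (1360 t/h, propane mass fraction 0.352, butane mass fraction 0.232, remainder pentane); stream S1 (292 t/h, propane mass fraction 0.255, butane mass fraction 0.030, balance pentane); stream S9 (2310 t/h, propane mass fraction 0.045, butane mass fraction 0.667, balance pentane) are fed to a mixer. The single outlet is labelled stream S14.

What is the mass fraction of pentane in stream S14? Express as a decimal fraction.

Total flow out = 1360 + 292 + 2310 = 3962 t/h.
pentane in = 1360×0.416 + 292×0.715 + 2310×0.288 = 1439.8 t/h.
pentane mass fraction in S14 = 1439.8/3962 = 0.363.

0.363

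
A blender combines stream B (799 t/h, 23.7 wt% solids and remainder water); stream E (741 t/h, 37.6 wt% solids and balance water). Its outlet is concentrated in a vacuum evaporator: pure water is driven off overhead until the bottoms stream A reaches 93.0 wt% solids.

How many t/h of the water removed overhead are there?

solids entering = 799×0.237 + 741×0.376 = 467.98 t/h.
All solids reports to A, so A = 467.98/0.930 = 503.2 t/h.
Total feed = 1540 t/h; overhead = 1540 − 503.2 = 1036.8 t/h.

1037 t/h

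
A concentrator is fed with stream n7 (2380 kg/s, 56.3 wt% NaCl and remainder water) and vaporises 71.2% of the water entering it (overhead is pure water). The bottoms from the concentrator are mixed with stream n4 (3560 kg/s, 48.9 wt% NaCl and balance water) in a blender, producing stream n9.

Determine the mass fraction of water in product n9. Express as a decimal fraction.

0.4075

Vapour removed = 0.712×0.437×2380 = 740.52 kg/s; concentrate = 1639.5 kg/s.
water reaching the mixer = 299.54 (from concentrate) + 3560×0.511 = 2118.7 kg/s.
Product flow = 1639.5 + 3560 = 5199.5 kg/s; water fraction = 0.4075.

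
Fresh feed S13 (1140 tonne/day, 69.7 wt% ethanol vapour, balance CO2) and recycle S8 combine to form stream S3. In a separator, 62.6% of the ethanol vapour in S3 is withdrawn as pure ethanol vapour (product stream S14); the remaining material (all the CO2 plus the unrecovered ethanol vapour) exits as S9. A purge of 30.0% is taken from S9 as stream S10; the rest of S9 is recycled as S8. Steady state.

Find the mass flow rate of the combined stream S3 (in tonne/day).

2228 tonne/day

CO2 enters only via S13 and leaves only via the purge: 1140×0.303 = 0.300×(CO2 in S9), and the separator passes all CO2, so CO2 in S3 = CO2 in S9 = 1151.4 tonne/day.
ethanol vapour in S3: m_A = 1140×0.697 + (1−0.300)·(1−0.626)·m_A, so m_A = 794.58/0.7382 = 1076.4 tonne/day.
S3 = 1076.4 + 1151.4 = 2227.8 tonne/day.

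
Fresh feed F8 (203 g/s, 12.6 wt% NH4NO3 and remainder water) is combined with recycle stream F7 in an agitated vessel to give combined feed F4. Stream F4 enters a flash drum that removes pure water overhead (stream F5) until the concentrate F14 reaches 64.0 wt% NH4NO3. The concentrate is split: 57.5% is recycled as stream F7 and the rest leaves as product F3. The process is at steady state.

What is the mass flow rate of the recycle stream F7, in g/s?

Overall NH4NO3 balance (none leaves overhead): NH4NO3 in fresh feed = NH4NO3 in product, i.e. 203×0.126 = (1−0.575)·F14·0.640.
F14 = 25.578/(0.640×0.425) = 94.037 g/s.
Recycle F7 = 0.575×94.037 = 54.071 g/s.

54.07 g/s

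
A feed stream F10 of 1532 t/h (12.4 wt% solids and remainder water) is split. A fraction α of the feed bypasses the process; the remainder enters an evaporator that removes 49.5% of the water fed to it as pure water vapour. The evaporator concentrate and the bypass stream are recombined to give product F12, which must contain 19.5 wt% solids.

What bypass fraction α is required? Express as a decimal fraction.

All 1532×0.124 = 189.97 t/h of solids reaches F12, so F12 = 189.97/0.195 = 974.19 t/h and vapour = 557.81 t/h.
The evaporator receives (1−α)·1532 of feed at 0.876 water and removes 0.495 of that water:
0.495×0.876×(1−α)×1532 = 557.81
(1−α) = 557.81/664.31 = 0.8397;  α = 0.1603.

0.160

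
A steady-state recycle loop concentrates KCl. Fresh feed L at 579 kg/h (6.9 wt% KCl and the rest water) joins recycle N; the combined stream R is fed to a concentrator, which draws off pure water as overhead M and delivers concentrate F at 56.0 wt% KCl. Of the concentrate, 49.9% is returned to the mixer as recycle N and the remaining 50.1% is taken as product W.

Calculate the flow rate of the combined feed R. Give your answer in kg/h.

650.1 kg/h

Overall KCl balance (none leaves overhead): KCl in fresh feed = KCl in product, i.e. 579×0.069 = (1−0.499)·F·0.560.
F = 39.951/(0.560×0.501) = 142.4 kg/h.
Recycle N = 0.499×142.4 = 71.056 kg/h.
Combined feed R = 579 + 71.056 = 650.06 kg/h.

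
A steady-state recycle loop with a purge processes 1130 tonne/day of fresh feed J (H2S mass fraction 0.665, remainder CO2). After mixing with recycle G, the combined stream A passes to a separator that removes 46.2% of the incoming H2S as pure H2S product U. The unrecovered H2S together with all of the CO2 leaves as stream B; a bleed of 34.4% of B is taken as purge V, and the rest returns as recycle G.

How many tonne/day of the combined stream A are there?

2262 tonne/day

CO2 enters only via J and leaves only via the purge: 1130×0.335 = 0.344×(CO2 in B), and the separator passes all CO2, so CO2 in A = CO2 in B = 1100.4 tonne/day.
H2S in A: m_A = 1130×0.665 + (1−0.344)·(1−0.462)·m_A, so m_A = 751.45/0.6471 = 1161.3 tonne/day.
A = 1161.3 + 1100.4 = 2261.7 tonne/day.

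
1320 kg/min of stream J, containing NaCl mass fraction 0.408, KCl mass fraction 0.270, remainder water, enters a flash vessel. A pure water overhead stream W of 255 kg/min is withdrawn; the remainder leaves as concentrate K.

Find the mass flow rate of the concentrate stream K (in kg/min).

1065 kg/min

Concentrate = 1320 − 255 = 1065 kg/min.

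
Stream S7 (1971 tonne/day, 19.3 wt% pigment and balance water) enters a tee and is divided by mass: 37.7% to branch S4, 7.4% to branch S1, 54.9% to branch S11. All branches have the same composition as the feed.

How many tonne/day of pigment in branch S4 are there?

Branch S4 total = 0.377×1971 = 743.07 tonne/day.
pigment in S4 = 0.193×743.07 = 143.41 tonne/day.

143.4 tonne/day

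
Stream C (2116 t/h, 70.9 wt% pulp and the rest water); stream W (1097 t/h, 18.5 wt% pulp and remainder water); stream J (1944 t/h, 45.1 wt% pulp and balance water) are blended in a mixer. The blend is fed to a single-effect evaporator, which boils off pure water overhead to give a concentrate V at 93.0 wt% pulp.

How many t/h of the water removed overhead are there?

2383 t/h

pulp entering = 2116×0.709 + 1097×0.185 + 1944×0.451 = 2579.9 t/h.
All pulp reports to V, so V = 2579.9/0.930 = 2774.1 t/h.
Total feed = 5157 t/h; overhead = 5157 − 2774.1 = 2382.9 t/h.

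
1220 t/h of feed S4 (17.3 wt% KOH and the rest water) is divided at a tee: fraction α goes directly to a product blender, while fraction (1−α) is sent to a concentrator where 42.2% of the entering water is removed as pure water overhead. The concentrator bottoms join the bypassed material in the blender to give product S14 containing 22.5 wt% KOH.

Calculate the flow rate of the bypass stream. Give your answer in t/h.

All 1220×0.173 = 211.06 t/h of KOH reaches S14, so S14 = 211.06/0.225 = 938.04 t/h and vapour = 281.96 t/h.
The evaporator receives (1−α)·1220 of feed at 0.827 water and removes 0.422 of that water:
0.422×0.827×(1−α)×1220 = 281.96
(1−α) = 281.96/425.77 = 0.6622;  α = 0.3378.
Bypass flow = 0.3378×1220 = 412.09 t/h.

412.1 t/h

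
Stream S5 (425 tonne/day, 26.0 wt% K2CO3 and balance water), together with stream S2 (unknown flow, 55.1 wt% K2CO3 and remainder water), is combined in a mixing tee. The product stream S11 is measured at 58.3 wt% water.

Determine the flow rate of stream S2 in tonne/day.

497.9 tonne/day

Let S2 be the unknown flow. Total out = 425 + S2.
water balance: 314.5 + 0.449·S2 = 0.583·(425 + S2)
(0.449 − 0.583)·S2 = 0.583×425 − 314.5 = -66.725
S2 = -66.725 / -0.134 = 497.95 tonne/day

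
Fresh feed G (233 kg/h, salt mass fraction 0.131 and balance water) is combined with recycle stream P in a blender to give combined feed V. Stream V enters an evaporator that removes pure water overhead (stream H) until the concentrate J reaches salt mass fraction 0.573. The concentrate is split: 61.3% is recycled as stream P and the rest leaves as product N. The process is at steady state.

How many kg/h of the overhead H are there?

179.7 kg/h

Overall salt balance (none leaves overhead): salt in fresh feed = salt in product, i.e. 233×0.131 = (1−0.613)·J·0.573.
J = 30.523/(0.573×0.387) = 137.65 kg/h.
Recycle P = 0.613×137.65 = 84.377 kg/h.
Combined feed V = 233 + 84.377 = 317.38 kg/h.
Overhead H = V − J = 317.38 − 137.65 = 179.73 kg/h.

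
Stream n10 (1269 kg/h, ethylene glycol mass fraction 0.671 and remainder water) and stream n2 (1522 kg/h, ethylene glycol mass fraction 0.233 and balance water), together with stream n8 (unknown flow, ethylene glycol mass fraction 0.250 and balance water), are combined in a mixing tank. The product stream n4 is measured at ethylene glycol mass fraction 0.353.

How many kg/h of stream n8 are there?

2145 kg/h

Let n8 be the unknown flow. Total out = 2791 + n8.
ethylene glycol balance: 1206.1 + 0.250·n8 = 0.353·(2791 + n8)
(0.250 − 0.353)·n8 = 0.353×2791 − 1206.1 = -220.9
n8 = -220.9 / -0.103 = 2144.7 kg/h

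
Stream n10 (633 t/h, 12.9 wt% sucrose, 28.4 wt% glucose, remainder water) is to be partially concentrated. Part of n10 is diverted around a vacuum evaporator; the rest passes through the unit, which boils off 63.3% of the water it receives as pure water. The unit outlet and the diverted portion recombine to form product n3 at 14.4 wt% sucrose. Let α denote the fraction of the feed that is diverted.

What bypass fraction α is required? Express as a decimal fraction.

0.720

All 633×0.129 = 81.657 t/h of sucrose reaches n3, so n3 = 81.657/0.144 = 567.06 t/h and vapour = 65.938 t/h.
The evaporator receives (1−α)·633 of feed at 0.587 water and removes 0.633 of that water:
0.633×0.587×(1−α)×633 = 65.938
(1−α) = 65.938/235.2 = 0.2803;  α = 0.7197.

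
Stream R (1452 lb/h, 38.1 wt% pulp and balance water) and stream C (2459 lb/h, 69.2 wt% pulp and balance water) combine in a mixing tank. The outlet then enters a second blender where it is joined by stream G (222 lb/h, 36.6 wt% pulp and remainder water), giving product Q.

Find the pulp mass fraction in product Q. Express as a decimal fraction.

0.565

Overall, product flow = 4133 lb/h.
pulp in = 1452×0.381 + 2459×0.692 + 222×0.366 = 2336.1 lb/h.
pulp fraction in Q = 0.565.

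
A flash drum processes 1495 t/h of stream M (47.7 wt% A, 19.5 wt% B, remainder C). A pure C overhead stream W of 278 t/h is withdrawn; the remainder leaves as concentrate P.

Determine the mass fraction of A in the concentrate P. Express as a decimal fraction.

0.586

A is not removed: 1495×0.477 = 713.12 t/h of A enters P.
Concentrate = 1495 − 278 = 1217 t/h.
Mass fraction = 713.12/1217 = 0.586.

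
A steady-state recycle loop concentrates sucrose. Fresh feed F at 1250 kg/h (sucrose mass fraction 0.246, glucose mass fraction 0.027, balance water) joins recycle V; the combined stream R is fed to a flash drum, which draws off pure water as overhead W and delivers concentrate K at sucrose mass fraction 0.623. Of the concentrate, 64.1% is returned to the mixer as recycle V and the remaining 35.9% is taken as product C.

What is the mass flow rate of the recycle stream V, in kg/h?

881.3 kg/h

Overall sucrose balance (none leaves overhead): sucrose in fresh feed = sucrose in product, i.e. 1250×0.246 = (1−0.641)·K·0.623.
K = 307.5/(0.623×0.359) = 1374.9 kg/h.
Recycle V = 0.641×1374.9 = 881.29 kg/h.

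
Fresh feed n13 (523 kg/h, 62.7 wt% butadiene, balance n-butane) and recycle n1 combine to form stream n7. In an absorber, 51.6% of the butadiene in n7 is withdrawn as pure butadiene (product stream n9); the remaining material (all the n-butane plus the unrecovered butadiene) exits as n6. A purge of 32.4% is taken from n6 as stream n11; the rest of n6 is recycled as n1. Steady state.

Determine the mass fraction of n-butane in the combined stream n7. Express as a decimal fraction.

0.5526

n-butane enters only via n13 and leaves only via the purge: 523×0.373 = 0.324×(n-butane in n6), and the absorber passes all n-butane, so n-butane in n7 = n-butane in n6 = 602.1 kg/h.
butadiene in n7: m_A = 523×0.627 + (1−0.324)·(1−0.516)·m_A, so m_A = 327.92/0.6728 = 487.39 kg/h.
n7 = 487.39 + 602.1 = 1089.5 kg/h.
n-butane fraction in n7 = 602.1/1089.5 = 0.5526.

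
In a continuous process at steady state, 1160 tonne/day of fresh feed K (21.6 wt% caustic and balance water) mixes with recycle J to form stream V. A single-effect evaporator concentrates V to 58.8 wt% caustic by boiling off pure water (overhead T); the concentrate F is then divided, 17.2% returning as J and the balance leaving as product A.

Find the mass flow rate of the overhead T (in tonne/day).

Overall caustic balance (none leaves overhead): caustic in fresh feed = caustic in product, i.e. 1160×0.216 = (1−0.172)·F·0.588.
F = 250.56/(0.588×0.828) = 514.64 tonne/day.
Recycle J = 0.172×514.64 = 88.518 tonne/day.
Combined feed V = 1160 + 88.518 = 1248.5 tonne/day.
Overhead T = V − F = 1248.5 − 514.64 = 733.88 tonne/day.

733.9 tonne/day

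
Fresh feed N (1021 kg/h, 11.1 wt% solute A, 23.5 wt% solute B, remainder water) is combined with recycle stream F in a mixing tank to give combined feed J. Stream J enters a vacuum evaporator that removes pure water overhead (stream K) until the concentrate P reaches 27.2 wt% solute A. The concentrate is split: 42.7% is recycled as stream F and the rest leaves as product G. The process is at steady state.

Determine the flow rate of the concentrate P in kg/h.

Overall solute A balance (none leaves overhead): solute A in fresh feed = solute A in product, i.e. 1021×0.111 = (1−0.427)·P·0.272.
P = 113.33/(0.272×0.573) = 727.15 kg/h.

727.2 kg/h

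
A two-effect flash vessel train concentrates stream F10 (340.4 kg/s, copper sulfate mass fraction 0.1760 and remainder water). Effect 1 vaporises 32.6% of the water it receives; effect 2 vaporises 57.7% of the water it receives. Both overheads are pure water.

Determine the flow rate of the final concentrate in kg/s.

water in feed = 340.4×0.824 = 280.49 kg/s.
After stage 1: water left = (1−0.326)×280.49 = 189.05; stream total = 248.96 kg/s.
After stage 2: water left = (1−0.577)×189.05 = 79.968; final concentrate = 139.88 kg/s.

139.9 kg/s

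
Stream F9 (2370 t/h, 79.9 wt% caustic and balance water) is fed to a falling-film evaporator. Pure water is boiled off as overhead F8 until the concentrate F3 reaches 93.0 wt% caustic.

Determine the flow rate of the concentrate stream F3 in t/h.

caustic is conserved: 2370×0.799 = 1893.6 t/h all reports to the concentrate.
Concentrate = 1893.6/(target fraction) = 2036.2 t/h.

2036 t/h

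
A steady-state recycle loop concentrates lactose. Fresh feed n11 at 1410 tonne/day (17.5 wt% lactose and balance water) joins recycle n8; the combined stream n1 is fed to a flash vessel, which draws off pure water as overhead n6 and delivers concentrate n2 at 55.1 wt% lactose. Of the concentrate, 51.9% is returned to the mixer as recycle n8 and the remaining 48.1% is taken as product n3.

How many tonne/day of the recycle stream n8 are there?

483.2 tonne/day

Overall lactose balance (none leaves overhead): lactose in fresh feed = lactose in product, i.e. 1410×0.175 = (1−0.519)·n2·0.551.
n2 = 246.75/(0.551×0.481) = 931.02 tonne/day.
Recycle n8 = 0.519×931.02 = 483.2 tonne/day.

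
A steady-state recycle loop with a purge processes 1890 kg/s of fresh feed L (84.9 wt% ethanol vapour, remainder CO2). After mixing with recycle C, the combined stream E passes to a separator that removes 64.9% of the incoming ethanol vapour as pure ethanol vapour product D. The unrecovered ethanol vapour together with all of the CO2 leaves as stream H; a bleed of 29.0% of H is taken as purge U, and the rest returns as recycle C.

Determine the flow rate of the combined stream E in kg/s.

3121 kg/s

CO2 enters only via L and leaves only via the purge: 1890×0.151 = 0.290×(CO2 in H), and the separator passes all CO2, so CO2 in E = CO2 in H = 984.1 kg/s.
ethanol vapour in E: m_A = 1890×0.849 + (1−0.290)·(1−0.649)·m_A, so m_A = 1604.6/0.7508 = 2137.2 kg/s.
E = 2137.2 + 984.1 = 3121.3 kg/s.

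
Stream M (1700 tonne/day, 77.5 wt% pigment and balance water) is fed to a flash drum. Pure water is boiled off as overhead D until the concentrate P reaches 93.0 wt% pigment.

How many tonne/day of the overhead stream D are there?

pigment is conserved: 1700×0.775 = 1317.5 tonne/day all reports to the concentrate.
Concentrate = 1317.5/(target fraction) = 1416.7 tonne/day.
Overhead = 1700 − 1416.7 = 283.33 tonne/day.

283.3 tonne/day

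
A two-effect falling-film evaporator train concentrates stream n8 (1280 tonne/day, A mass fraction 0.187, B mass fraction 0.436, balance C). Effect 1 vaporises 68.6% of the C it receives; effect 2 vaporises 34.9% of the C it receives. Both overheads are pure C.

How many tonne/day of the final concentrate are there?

896.1 tonne/day

C in feed = 1280×0.377 = 482.56 tonne/day.
After stage 1: C left = (1−0.686)×482.56 = 151.52; stream total = 948.96 tonne/day.
After stage 2: C left = (1−0.349)×151.52 = 98.642; final concentrate = 896.08 tonne/day.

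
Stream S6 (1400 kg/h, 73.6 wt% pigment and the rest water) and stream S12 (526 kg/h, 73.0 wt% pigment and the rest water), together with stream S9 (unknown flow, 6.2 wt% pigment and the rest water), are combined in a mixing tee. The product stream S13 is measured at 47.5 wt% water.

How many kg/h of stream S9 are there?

Let S9 be the unknown flow. Total out = 1926 + S9.
water balance: 511.62 + 0.938·S9 = 0.475·(1926 + S9)
(0.938 − 0.475)·S9 = 0.475×1926 − 511.62 = 403.23
S9 = 403.23 / 0.463 = 870.91 kg/h

870.9 kg/h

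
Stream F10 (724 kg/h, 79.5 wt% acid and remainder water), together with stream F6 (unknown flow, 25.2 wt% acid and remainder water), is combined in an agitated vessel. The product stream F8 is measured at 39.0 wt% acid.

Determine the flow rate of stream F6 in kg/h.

2125 kg/h

Let F6 be the unknown flow. Total out = 724 + F6.
acid balance: 575.58 + 0.252·F6 = 0.390·(724 + F6)
(0.252 − 0.390)·F6 = 0.390×724 − 575.58 = -293.22
F6 = -293.22 / -0.138 = 2124.8 kg/h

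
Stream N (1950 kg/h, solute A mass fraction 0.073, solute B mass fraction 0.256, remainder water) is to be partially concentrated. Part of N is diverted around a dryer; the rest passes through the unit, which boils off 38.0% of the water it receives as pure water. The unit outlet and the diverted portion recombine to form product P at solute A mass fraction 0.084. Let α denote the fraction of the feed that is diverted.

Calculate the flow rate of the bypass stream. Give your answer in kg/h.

948.5 kg/h

All 1950×0.073 = 142.35 kg/h of solute A reaches P, so P = 142.35/0.084 = 1694.6 kg/h and vapour = 255.36 kg/h.
The evaporator receives (1−α)·1950 of feed at 0.671 water and removes 0.380 of that water:
0.380×0.671×(1−α)×1950 = 255.36
(1−α) = 255.36/497.21 = 0.5136;  α = 0.4864.
Bypass flow = 0.4864×1950 = 948.52 kg/h.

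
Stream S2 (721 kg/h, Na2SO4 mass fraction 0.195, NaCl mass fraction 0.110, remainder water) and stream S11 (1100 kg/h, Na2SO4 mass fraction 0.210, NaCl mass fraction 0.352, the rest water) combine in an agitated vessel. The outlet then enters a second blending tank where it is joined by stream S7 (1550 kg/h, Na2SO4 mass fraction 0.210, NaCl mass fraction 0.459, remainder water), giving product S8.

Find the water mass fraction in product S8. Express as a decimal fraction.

Overall, product flow = 3371 kg/h.
water in = 721×0.695 + 1100×0.438 + 1550×0.331 = 1495.9 kg/h.
water fraction in S8 = 0.444.

0.444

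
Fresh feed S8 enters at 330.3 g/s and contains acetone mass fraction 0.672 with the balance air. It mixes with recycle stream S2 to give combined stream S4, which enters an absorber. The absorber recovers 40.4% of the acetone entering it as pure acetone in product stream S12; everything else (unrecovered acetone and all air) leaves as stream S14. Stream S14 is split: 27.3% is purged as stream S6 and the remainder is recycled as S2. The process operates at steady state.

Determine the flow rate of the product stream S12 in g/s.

acetone in S4: m_A = 330.3×0.672 + (1−0.273)·(1−0.404)·m_A, so m_A = 221.96/0.5667 = 391.67 g/s.
Product S12 = 0.404×391.67 = 158.23 g/s.

158.2 g/s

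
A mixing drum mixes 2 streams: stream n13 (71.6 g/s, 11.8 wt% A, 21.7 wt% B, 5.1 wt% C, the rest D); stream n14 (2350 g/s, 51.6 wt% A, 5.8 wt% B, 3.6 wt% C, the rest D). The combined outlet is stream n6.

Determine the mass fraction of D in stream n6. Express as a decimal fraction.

Total flow out = 71.6 + 2350 = 2421.6 g/s.
D in = 71.6×0.614 + 2350×0.390 = 960.46 g/s.
D mass fraction in n6 = 960.46/2421.6 = 0.3966.

0.3966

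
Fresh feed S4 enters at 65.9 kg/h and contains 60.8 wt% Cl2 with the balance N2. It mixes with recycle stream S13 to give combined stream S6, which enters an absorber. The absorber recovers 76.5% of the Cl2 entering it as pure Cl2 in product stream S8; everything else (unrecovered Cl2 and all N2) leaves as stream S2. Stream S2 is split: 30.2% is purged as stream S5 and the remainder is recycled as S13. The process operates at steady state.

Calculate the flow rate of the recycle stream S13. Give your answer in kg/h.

N2 enters only via S4 and leaves only via the purge: 65.9×0.392 = 0.302×(N2 in S2), and the absorber passes all N2, so N2 in S6 = N2 in S2 = 85.539 kg/h.
Cl2 in S6: m_A = 65.9×0.608 + (1−0.302)·(1−0.765)·m_A, so m_A = 40.067/0.8360 = 47.929 kg/h.
S2 = (1−0.765)×47.929 + 85.539 = 96.802 kg/h.
Recycle S13 = (1−0.302)×96.802 = 67.568 kg/h.

67.57 kg/h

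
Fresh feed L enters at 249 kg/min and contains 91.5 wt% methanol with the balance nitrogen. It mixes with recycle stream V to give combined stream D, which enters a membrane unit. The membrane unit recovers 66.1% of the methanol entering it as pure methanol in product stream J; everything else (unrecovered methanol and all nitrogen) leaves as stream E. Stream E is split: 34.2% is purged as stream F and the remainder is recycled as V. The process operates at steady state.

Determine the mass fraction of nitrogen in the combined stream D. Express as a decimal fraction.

0.174

nitrogen enters only via L and leaves only via the purge: 249×0.085 = 0.342×(nitrogen in E), and the membrane unit passes all nitrogen, so nitrogen in D = nitrogen in E = 61.886 kg/min.
methanol in D: m_A = 249×0.915 + (1−0.342)·(1−0.661)·m_A, so m_A = 227.84/0.7769 = 293.25 kg/min.
D = 293.25 + 61.886 = 355.13 kg/min.
nitrogen fraction in D = 61.886/355.13 = 0.174.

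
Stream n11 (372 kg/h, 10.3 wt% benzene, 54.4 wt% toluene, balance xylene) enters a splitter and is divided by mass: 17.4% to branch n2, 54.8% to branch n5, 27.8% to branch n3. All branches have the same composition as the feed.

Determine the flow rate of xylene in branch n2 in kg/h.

22.85 kg/h

Branch n2 total = 0.174×372 = 64.728 kg/h.
xylene in n2 = 0.353×64.728 = 22.849 kg/h.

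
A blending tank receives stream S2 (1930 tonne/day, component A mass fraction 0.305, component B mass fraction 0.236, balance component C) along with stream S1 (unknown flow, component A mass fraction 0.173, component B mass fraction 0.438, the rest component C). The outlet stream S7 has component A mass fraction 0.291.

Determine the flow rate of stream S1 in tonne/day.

Let S1 be the unknown flow. Total out = 1930 + S1.
component A balance: 588.65 + 0.173·S1 = 0.291·(1930 + S1)
(0.173 − 0.291)·S1 = 0.291×1930 − 588.65 = -27.02
S1 = -27.02 / -0.118 = 228.98 tonne/day

229 tonne/day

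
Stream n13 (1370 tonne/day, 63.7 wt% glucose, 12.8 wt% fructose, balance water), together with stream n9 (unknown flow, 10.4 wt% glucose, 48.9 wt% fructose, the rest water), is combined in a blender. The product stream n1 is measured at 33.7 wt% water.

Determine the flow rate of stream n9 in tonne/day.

Let n9 be the unknown flow. Total out = 1370 + n9.
water balance: 321.95 + 0.407·n9 = 0.337·(1370 + n9)
(0.407 − 0.337)·n9 = 0.337×1370 − 321.95 = 139.74
n9 = 139.74 / 0.070 = 1996.3 tonne/day

1996 tonne/day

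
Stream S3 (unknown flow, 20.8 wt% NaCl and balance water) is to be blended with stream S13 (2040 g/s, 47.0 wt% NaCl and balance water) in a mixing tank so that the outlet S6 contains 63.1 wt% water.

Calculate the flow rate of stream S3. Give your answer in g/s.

Let S3 be the unknown flow. Total out = 2040 + S3.
water balance: 1081.2 + 0.792·S3 = 0.631·(2040 + S3)
(0.792 − 0.631)·S3 = 0.631×2040 − 1081.2 = 206.04
S3 = 206.04 / 0.161 = 1279.8 g/s

1280 g/s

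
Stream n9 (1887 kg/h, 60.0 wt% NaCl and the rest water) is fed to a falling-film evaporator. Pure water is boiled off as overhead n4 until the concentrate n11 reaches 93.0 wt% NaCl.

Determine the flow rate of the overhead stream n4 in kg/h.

NaCl is conserved: 1887×0.600 = 1132.2 kg/h all reports to the concentrate.
Concentrate = 1132.2/(target fraction) = 1217.4 kg/h.
Overhead = 1887 − 1217.4 = 669.58 kg/h.

669.6 kg/h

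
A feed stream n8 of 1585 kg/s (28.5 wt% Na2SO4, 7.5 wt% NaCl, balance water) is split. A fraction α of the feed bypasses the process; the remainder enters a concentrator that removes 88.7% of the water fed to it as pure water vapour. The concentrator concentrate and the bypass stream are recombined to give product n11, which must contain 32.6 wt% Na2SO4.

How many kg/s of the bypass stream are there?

All 1585×0.285 = 451.72 kg/s of Na2SO4 reaches n11, so n11 = 451.72/0.326 = 1385.7 kg/s and vapour = 199.34 kg/s.
The evaporator receives (1−α)·1585 of feed at 0.640 water and removes 0.887 of that water:
0.887×0.640×(1−α)×1585 = 199.34
(1−α) = 199.34/899.77 = 0.2215;  α = 0.7785.
Bypass flow = 0.7785×1585 = 1233.9 kg/s.

1234 kg/s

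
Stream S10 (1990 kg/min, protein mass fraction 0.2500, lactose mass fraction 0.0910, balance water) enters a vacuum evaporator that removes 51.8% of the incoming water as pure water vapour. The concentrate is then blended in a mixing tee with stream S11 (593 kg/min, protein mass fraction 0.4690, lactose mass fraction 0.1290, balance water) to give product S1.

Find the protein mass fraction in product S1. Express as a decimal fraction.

Vapour removed = 0.518×0.659×1990 = 679.31 kg/min; concentrate = 1310.7 kg/min.
protein reaching the mixer = 497.5 (from concentrate) + 593×0.469 = 775.62 kg/min.
Product flow = 1310.7 + 593 = 1903.7 kg/min; protein fraction = 0.4074.

0.4074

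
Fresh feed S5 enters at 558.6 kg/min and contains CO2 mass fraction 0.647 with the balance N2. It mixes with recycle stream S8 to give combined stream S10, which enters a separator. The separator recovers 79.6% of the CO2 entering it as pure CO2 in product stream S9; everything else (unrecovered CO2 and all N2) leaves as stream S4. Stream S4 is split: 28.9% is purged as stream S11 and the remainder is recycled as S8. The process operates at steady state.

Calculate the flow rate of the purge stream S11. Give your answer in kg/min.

N2 enters only via S5 and leaves only via the purge: 558.6×0.353 = 0.289×(N2 in S4), and the separator passes all N2, so N2 in S10 = N2 in S4 = 682.3 kg/min.
CO2 in S10: m_A = 558.6×0.647 + (1−0.289)·(1−0.796)·m_A, so m_A = 361.41/0.8550 = 422.73 kg/min.
S4 = (1−0.796)×422.73 + 682.3 = 768.54 kg/min.
Purge S11 = 0.289×768.54 = 222.11 kg/min.

222.1 kg/min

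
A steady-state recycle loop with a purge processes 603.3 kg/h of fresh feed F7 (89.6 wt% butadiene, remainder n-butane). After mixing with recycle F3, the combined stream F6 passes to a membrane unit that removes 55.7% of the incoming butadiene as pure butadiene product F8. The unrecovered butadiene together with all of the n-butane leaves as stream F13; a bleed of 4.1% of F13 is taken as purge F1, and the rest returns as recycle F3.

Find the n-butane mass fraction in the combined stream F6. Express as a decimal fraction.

n-butane enters only via F7 and leaves only via the purge: 603.3×0.104 = 0.041×(n-butane in F13), and the membrane unit passes all n-butane, so n-butane in F6 = n-butane in F13 = 1530.3 kg/h.
butadiene in F6: m_A = 603.3×0.896 + (1−0.041)·(1−0.557)·m_A, so m_A = 540.56/0.5752 = 939.83 kg/h.
F6 = 939.83 + 1530.3 = 2470.2 kg/h.
n-butane fraction in F6 = 1530.3/2470.2 = 0.620.

0.620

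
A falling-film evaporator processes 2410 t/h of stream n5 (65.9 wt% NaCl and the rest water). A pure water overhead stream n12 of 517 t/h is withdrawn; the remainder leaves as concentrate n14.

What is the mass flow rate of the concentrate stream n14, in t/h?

1893 t/h

Concentrate = 2410 − 517 = 1893 t/h.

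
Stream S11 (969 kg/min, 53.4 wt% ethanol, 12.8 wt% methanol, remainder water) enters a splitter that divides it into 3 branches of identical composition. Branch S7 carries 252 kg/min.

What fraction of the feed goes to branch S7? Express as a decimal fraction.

Fraction to S7 = 252/969 = 0.2601.

0.260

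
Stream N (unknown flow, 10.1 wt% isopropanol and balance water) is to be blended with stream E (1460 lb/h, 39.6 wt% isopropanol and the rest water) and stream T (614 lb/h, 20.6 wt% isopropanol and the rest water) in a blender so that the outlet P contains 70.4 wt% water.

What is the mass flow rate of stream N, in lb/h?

465.3 lb/h

Let N be the unknown flow. Total out = 2074 + N.
water balance: 1369.4 + 0.899·N = 0.704·(2074 + N)
(0.899 − 0.704)·N = 0.704×2074 − 1369.4 = 90.74
N = 90.74 / 0.195 = 465.33 lb/h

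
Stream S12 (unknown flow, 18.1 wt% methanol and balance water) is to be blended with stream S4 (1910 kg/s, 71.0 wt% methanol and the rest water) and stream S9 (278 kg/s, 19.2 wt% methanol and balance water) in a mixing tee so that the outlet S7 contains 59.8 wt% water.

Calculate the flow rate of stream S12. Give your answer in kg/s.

Let S12 be the unknown flow. Total out = 2188 + S12.
water balance: 778.52 + 0.819·S12 = 0.598·(2188 + S12)
(0.819 − 0.598)·S12 = 0.598×2188 − 778.52 = 529.9
S12 = 529.9 / 0.221 = 2397.7 kg/s

2398 kg/s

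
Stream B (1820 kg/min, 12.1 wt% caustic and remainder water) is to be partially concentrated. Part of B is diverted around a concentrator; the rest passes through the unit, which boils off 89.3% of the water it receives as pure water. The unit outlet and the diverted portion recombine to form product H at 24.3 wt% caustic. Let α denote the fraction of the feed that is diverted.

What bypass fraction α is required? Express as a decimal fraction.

0.360

All 1820×0.121 = 220.22 kg/min of caustic reaches H, so H = 220.22/0.243 = 906.26 kg/min and vapour = 913.74 kg/min.
The evaporator receives (1−α)·1820 of feed at 0.879 water and removes 0.893 of that water:
0.893×0.879×(1−α)×1820 = 913.74
(1−α) = 913.74/1428.6 = 0.6396;  α = 0.3604.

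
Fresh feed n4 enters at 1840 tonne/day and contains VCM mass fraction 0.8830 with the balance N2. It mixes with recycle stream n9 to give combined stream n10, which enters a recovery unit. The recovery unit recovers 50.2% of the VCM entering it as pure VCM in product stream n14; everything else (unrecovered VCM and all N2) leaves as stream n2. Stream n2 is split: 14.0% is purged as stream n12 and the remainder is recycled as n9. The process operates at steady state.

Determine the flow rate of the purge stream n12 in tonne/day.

413.4 tonne/day

N2 enters only via n4 and leaves only via the purge: 1840×0.117 = 0.140×(N2 in n2), and the recovery unit passes all N2, so N2 in n10 = N2 in n2 = 1537.7 tonne/day.
VCM in n10: m_A = 1840×0.883 + (1−0.140)·(1−0.502)·m_A, so m_A = 1624.7/0.5717 = 2841.8 tonne/day.
n2 = (1−0.502)×2841.8 + 1537.7 = 2952.9 tonne/day.
Purge n12 = 0.140×2952.9 = 413.41 tonne/day.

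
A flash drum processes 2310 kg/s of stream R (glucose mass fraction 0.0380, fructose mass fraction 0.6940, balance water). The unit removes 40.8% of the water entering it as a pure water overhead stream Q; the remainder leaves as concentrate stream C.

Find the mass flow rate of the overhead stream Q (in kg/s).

252.6 kg/s

water entering = 2310×0.268 = 619.08 kg/s; overhead removed = 0.408×619.08 = 252.58 kg/s.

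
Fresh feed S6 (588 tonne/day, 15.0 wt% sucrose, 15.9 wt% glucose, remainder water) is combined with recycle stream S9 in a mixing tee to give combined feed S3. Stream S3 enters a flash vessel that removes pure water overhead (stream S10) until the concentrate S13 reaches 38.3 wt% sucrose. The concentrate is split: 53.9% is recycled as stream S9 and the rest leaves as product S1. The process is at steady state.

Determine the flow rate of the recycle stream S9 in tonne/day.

Overall sucrose balance (none leaves overhead): sucrose in fresh feed = sucrose in product, i.e. 588×0.150 = (1−0.539)·S13·0.383.
S13 = 88.2/(0.383×0.461) = 499.54 tonne/day.
Recycle S9 = 0.539×499.54 = 269.25 tonne/day.

269.3 tonne/day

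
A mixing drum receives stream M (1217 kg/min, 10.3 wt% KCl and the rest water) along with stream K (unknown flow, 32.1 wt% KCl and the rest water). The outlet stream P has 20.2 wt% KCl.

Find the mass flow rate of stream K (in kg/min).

Let K be the unknown flow. Total out = 1217 + K.
KCl balance: 125.35 + 0.321·K = 0.202·(1217 + K)
(0.321 − 0.202)·K = 0.202×1217 − 125.35 = 120.48
K = 120.48 / 0.119 = 1012.5 kg/min

1012 kg/min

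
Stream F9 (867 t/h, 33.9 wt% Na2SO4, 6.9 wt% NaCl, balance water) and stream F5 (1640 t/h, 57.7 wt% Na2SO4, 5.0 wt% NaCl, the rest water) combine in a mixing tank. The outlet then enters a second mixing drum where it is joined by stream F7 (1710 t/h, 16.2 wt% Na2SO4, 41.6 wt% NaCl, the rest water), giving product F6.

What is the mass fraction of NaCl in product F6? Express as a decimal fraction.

0.202

Overall, product flow = 4217 t/h.
NaCl in = 867×0.069 + 1640×0.050 + 1710×0.416 = 853.18 t/h.
NaCl fraction in F6 = 0.202.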